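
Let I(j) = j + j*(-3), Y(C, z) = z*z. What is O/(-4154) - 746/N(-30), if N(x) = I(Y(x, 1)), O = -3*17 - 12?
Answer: 1549505/4154 ≈ 373.02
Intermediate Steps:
Y(C, z) = z**2
I(j) = -2*j (I(j) = j - 3*j = -2*j)
O = -63 (O = -51 - 12 = -63)
N(x) = -2 (N(x) = -2*1**2 = -2*1 = -2)
O/(-4154) - 746/N(-30) = -63/(-4154) - 746/(-2) = -63*(-1/4154) - 746*(-1/2) = 63/4154 + 373 = 1549505/4154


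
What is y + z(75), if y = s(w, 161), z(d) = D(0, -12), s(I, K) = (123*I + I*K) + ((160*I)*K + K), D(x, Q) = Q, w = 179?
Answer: 4662025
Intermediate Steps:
s(I, K) = K + 123*I + 161*I*K (s(I, K) = (123*I + I*K) + (160*I*K + K) = (123*I + I*K) + (K + 160*I*K) = K + 123*I + 161*I*K)
z(d) = -12
y = 4662037 (y = 161 + 123*179 + 161*179*161 = 161 + 22017 + 4639859 = 4662037)
y + z(75) = 4662037 - 12 = 4662025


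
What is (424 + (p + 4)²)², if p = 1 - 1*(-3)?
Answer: 238144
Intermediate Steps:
p = 4 (p = 1 + 3 = 4)
(424 + (p + 4)²)² = (424 + (4 + 4)²)² = (424 + 8²)² = (424 + 64)² = 488² = 238144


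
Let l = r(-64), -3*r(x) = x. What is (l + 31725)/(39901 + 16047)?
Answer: 95239/167844 ≈ 0.56743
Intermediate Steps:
r(x) = -x/3
l = 64/3 (l = -⅓*(-64) = 64/3 ≈ 21.333)
(l + 31725)/(39901 + 16047) = (64/3 + 31725)/(39901 + 16047) = (95239/3)/55948 = (95239/3)*(1/55948) = 95239/167844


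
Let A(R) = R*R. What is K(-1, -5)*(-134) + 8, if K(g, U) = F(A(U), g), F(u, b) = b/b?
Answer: -126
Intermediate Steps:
A(R) = R²
F(u, b) = 1
K(g, U) = 1
K(-1, -5)*(-134) + 8 = 1*(-134) + 8 = -134 + 8 = -126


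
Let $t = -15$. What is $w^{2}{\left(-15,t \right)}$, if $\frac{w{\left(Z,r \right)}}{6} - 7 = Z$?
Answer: $2304$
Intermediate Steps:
$w{\left(Z,r \right)} = 42 + 6 Z$
$w^{2}{\left(-15,t \right)} = \left(42 + 6 \left(-15\right)\right)^{2} = \left(42 - 90\right)^{2} = \left(-48\right)^{2} = 2304$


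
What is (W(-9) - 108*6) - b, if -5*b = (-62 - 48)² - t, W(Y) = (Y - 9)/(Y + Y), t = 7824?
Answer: 1041/5 ≈ 208.20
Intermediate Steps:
W(Y) = (-9 + Y)/(2*Y) (W(Y) = (-9 + Y)/((2*Y)) = (-9 + Y)*(1/(2*Y)) = (-9 + Y)/(2*Y))
b = -4276/5 (b = -((-62 - 48)² - 1*7824)/5 = -((-110)² - 7824)/5 = -(12100 - 7824)/5 = -⅕*4276 = -4276/5 ≈ -855.20)
(W(-9) - 108*6) - b = ((½)*(-9 - 9)/(-9) - 108*6) - 1*(-4276/5) = ((½)*(-⅑)*(-18) - 648) + 4276/5 = (1 - 648) + 4276/5 = -647 + 4276/5 = 1041/5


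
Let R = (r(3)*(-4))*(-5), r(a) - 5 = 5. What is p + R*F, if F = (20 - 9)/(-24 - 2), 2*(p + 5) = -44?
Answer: -1451/13 ≈ -111.62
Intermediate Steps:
p = -27 (p = -5 + (½)*(-44) = -5 - 22 = -27)
r(a) = 10 (r(a) = 5 + 5 = 10)
R = 200 (R = (10*(-4))*(-5) = -40*(-5) = 200)
F = -11/26 (F = 11/(-26) = 11*(-1/26) = -11/26 ≈ -0.42308)
p + R*F = -27 + 200*(-11/26) = -27 - 1100/13 = -1451/13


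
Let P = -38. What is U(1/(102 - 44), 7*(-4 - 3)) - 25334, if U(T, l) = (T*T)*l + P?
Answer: -85351457/3364 ≈ -25372.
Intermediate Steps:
U(T, l) = -38 + l*T² (U(T, l) = (T*T)*l - 38 = T²*l - 38 = l*T² - 38 = -38 + l*T²)
U(1/(102 - 44), 7*(-4 - 3)) - 25334 = (-38 + (7*(-4 - 3))*(1/(102 - 44))²) - 25334 = (-38 + (7*(-7))*(1/58)²) - 25334 = (-38 - 49*(1/58)²) - 25334 = (-38 - 49*1/3364) - 25334 = (-38 - 49/3364) - 25334 = -127881/3364 - 25334 = -85351457/3364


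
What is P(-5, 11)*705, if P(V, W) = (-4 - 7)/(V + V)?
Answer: 1551/2 ≈ 775.50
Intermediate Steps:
P(V, W) = -11/(2*V) (P(V, W) = -11*1/(2*V) = -11/(2*V))
P(-5, 11)*705 = -11/2/(-5)*705 = -11/2*(-1/5)*705 = (11/10)*705 = 1551/2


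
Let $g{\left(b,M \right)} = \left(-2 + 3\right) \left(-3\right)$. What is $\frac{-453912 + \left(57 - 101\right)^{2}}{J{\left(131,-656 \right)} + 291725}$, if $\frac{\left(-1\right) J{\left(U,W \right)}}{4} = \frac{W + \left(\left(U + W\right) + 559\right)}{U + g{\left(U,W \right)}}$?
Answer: $- \frac{7231616}{4667911} \approx -1.5492$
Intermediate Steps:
$g{\left(b,M \right)} = -3$ ($g{\left(b,M \right)} = 1 \left(-3\right) = -3$)
$J{\left(U,W \right)} = - \frac{4 \left(559 + U + 2 W\right)}{-3 + U}$ ($J{\left(U,W \right)} = - 4 \frac{W + \left(\left(U + W\right) + 559\right)}{U - 3} = - 4 \frac{W + \left(559 + U + W\right)}{-3 + U} = - 4 \frac{559 + U + 2 W}{-3 + U} = - \frac{4 \left(559 + U + 2 W\right)}{-3 + U}$)
$\frac{-453912 + \left(57 - 101\right)^{2}}{J{\left(131,-656 \right)} + 291725} = \frac{-453912 + \left(57 - 101\right)^{2}}{\frac{4 \left(-559 - 131 - -1312\right)}{-3 + 131} + 291725} = \frac{-453912 + \left(-44\right)^{2}}{\frac{4 \left(-559 - 131 + 1312\right)}{128} + 291725} = \frac{-453912 + 1936}{4 \cdot \frac{1}{128} \cdot 622 + 291725} = - \frac{451976}{\frac{311}{16} + 291725} = - \frac{451976}{\frac{4667911}{16}} = \left(-451976\right) \frac{16}{4667911} = - \frac{7231616}{4667911}$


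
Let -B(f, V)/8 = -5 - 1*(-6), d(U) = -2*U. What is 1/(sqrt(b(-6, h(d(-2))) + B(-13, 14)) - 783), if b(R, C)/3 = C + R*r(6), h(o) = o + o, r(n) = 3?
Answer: -783/613127 - I*sqrt(38)/613127 ≈ -0.0012771 - 1.0054e-5*I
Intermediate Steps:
h(o) = 2*o
B(f, V) = -8 (B(f, V) = -8*(-5 - 1*(-6)) = -8*(-5 + 6) = -8*1 = -8)
b(R, C) = 3*C + 9*R (b(R, C) = 3*(C + R*3) = 3*(C + 3*R) = 3*C + 9*R)
1/(sqrt(b(-6, h(d(-2))) + B(-13, 14)) - 783) = 1/(sqrt((3*(2*(-2*(-2))) + 9*(-6)) - 8) - 783) = 1/(sqrt((3*(2*4) - 54) - 8) - 783) = 1/(sqrt((3*8 - 54) - 8) - 783) = 1/(sqrt((24 - 54) - 8) - 783) = 1/(sqrt(-30 - 8) - 783) = 1/(sqrt(-38) - 783) = 1/(I*sqrt(38) - 783) = 1/(-783 + I*sqrt(38))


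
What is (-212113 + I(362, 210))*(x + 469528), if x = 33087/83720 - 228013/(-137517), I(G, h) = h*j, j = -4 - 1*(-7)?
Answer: -49704605478193448239/500561880 ≈ -9.9298e+10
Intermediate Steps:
j = 3 (j = -4 + 7 = 3)
I(G, h) = 3*h (I(G, h) = h*3 = 3*h)
x = 1027794493/500561880 (x = 33087*(1/83720) - 228013*(-1/137517) = 33087/83720 + 228013/137517 = 1027794493/500561880 ≈ 2.0533)
(-212113 + I(362, 210))*(x + 469528) = (-212113 + 3*210)*(1027794493/500561880 + 469528) = (-212113 + 630)*(235028846187133/500561880) = -211483*235028846187133/500561880 = -49704605478193448239/500561880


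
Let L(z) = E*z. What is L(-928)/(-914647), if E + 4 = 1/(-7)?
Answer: -26912/6402529 ≈ -0.0042033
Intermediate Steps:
E = -29/7 (E = -4 + 1/(-7) = -4 - ⅐ = -29/7 ≈ -4.1429)
L(z) = -29*z/7
L(-928)/(-914647) = -29/7*(-928)/(-914647) = (26912/7)*(-1/914647) = -26912/6402529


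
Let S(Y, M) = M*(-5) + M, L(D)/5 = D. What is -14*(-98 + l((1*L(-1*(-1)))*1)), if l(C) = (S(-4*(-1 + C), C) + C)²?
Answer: -1778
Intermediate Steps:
L(D) = 5*D
S(Y, M) = -4*M (S(Y, M) = -5*M + M = -4*M)
l(C) = 9*C² (l(C) = (-4*C + C)² = (-3*C)² = 9*C²)
-14*(-98 + l((1*L(-1*(-1)))*1)) = -14*(-98 + 9*((1*(5*(-1*(-1))))*1)²) = -14*(-98 + 9*((1*(5*1))*1)²) = -14*(-98 + 9*((1*5)*1)²) = -14*(-98 + 9*(5*1)²) = -14*(-98 + 9*5²) = -14*(-98 + 9*25) = -14*(-98 + 225) = -14*127 = -1778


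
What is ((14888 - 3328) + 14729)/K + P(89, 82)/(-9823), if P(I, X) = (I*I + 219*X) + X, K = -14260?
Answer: -27323509/6090260 ≈ -4.4864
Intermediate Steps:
P(I, X) = I² + 220*X (P(I, X) = (I² + 219*X) + X = I² + 220*X)
((14888 - 3328) + 14729)/K + P(89, 82)/(-9823) = ((14888 - 3328) + 14729)/(-14260) + (89² + 220*82)/(-9823) = (11560 + 14729)*(-1/14260) + (7921 + 18040)*(-1/9823) = 26289*(-1/14260) + 25961*(-1/9823) = -1143/620 - 25961/9823 = -27323509/6090260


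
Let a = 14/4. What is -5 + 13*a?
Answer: 81/2 ≈ 40.500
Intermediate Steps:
a = 7/2 (a = 14*(¼) = 7/2 ≈ 3.5000)
-5 + 13*a = -5 + 13*(7/2) = -5 + 91/2 = 81/2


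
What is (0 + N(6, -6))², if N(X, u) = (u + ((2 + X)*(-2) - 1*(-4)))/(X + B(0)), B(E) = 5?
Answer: 324/121 ≈ 2.6777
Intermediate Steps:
N(X, u) = (u - 2*X)/(5 + X) (N(X, u) = (u + ((2 + X)*(-2) - 1*(-4)))/(X + 5) = (u + ((-4 - 2*X) + 4))/(5 + X) = (u - 2*X)/(5 + X))
(0 + N(6, -6))² = (0 + (-6 - 2*6)/(5 + 6))² = (0 + (-6 - 12)/11)² = (0 + (1/11)*(-18))² = (0 - 18/11)² = (-18/11)² = 324/121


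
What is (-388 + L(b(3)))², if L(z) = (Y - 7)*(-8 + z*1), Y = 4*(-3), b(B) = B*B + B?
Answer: 215296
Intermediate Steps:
b(B) = B + B² (b(B) = B² + B = B + B²)
Y = -12
L(z) = 152 - 19*z (L(z) = (-12 - 7)*(-8 + z*1) = -19*(-8 + z) = 152 - 19*z)
(-388 + L(b(3)))² = (-388 + (152 - 57*(1 + 3)))² = (-388 + (152 - 57*4))² = (-388 + (152 - 19*12))² = (-388 + (152 - 228))² = (-388 - 76)² = (-464)² = 215296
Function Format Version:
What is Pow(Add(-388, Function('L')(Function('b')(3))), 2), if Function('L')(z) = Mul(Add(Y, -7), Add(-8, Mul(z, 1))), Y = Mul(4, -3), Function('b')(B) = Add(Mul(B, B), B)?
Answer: 215296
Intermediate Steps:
Function('b')(B) = Add(B, Pow(B, 2)) (Function('b')(B) = Add(Pow(B, 2), B) = Add(B, Pow(B, 2)))
Y = -12
Function('L')(z) = Add(152, Mul(-19, z)) (Function('L')(z) = Mul(Add(-12, -7), Add(-8, Mul(z, 1))) = Mul(-19, Add(-8, z)) = Add(152, Mul(-19, z)))
Pow(Add(-388, Function('L')(Function('b')(3))), 2) = Pow(Add(-388, Add(152, Mul(-19, Mul(3, Add(1, 3))))), 2) = Pow(Add(-388, Add(152, Mul(-19, Mul(3, 4)))), 2) = Pow(Add(-388, Add(152, Mul(-19, 12))), 2) = Pow(Add(-388, Add(152, -228)), 2) = Pow(Add(-388, -76), 2) = Pow(-464, 2) = 215296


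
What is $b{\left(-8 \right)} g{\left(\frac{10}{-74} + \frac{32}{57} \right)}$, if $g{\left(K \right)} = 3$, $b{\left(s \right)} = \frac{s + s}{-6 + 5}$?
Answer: $48$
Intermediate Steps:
$b{\left(s \right)} = - 2 s$ ($b{\left(s \right)} = \frac{2 s}{-1} = 2 s \left(-1\right) = - 2 s$)
$b{\left(-8 \right)} g{\left(\frac{10}{-74} + \frac{32}{57} \right)} = \left(-2\right) \left(-8\right) 3 = 16 \cdot 3 = 48$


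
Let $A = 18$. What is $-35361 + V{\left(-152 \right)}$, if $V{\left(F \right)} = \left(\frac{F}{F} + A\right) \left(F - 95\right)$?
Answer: $-40054$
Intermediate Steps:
$V{\left(F \right)} = -1805 + 19 F$ ($V{\left(F \right)} = \left(\frac{F}{F} + 18\right) \left(F - 95\right) = \left(1 + 18\right) \left(-95 + F\right) = 19 \left(-95 + F\right) = -1805 + 19 F$)
$-35361 + V{\left(-152 \right)} = -35361 + \left(-1805 + 19 \left(-152\right)\right) = -35361 - 4693 = -40054$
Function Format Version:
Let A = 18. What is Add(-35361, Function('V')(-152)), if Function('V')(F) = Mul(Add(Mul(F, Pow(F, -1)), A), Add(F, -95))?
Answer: -40054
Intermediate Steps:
Function('V')(F) = Add(-1805, Mul(19, F)) (Function('V')(F) = Mul(Add(Mul(F, Pow(F, -1)), 18), Add(F, -95)) = Mul(Add(1, 18), Add(-95, F)) = Mul(19, Add(-95, F)) = Add(-1805, Mul(19, F)))
Add(-35361, Function('V')(-152)) = Add(-35361, Add(-1805, Mul(19, -152))) = Add(-35361, Add(-1805, -2888)) = Add(-35361, -4693) = -40054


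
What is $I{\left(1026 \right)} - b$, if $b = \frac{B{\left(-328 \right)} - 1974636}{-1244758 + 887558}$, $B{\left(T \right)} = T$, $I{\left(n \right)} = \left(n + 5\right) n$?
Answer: $\frac{94461582059}{89300} \approx 1.0578 \cdot 10^{6}$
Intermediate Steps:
$I{\left(n \right)} = n \left(5 + n\right)$ ($I{\left(n \right)} = \left(5 + n\right) n = n \left(5 + n\right)$)
$b = \frac{493741}{89300}$ ($b = \frac{-328 - 1974636}{-1244758 + 887558} = - \frac{1974964}{-357200} = \left(-1974964\right) \left(- \frac{1}{357200}\right) = \frac{493741}{89300} \approx 5.529$)
$I{\left(1026 \right)} - b = 1026 \left(5 + 1026\right) - \frac{493741}{89300} = 1026 \cdot 1031 - \frac{493741}{89300} = 1057806 - \frac{493741}{89300} = \frac{94461582059}{89300}$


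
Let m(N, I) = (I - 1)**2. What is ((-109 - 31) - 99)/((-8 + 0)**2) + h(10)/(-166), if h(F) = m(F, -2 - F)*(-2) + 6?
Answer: -111/64 ≈ -1.7344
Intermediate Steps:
m(N, I) = (-1 + I)**2
h(F) = 6 - 2*(-3 - F)**2 (h(F) = (-1 + (-2 - F))**2*(-2) + 6 = (-3 - F)**2*(-2) + 6 = -2*(-3 - F)**2 + 6 = 6 - 2*(-3 - F)**2)
((-109 - 31) - 99)/((-8 + 0)**2) + h(10)/(-166) = ((-109 - 31) - 99)/((-8 + 0)**2) + (6 - 2*(3 + 10)**2)/(-166) = (-140 - 99)/((-8)**2) + (6 - 2*13**2)*(-1/166) = -239/64 + (6 - 2*169)*(-1/166) = -239*1/64 + (6 - 338)*(-1/166) = -239/64 - 332*(-1/166) = -239/64 + 2 = -111/64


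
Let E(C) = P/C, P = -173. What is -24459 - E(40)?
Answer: -978187/40 ≈ -24455.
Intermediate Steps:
E(C) = -173/C
-24459 - E(40) = -24459 - (-173)/40 = -24459 - 1*(-173/40) = -24459 + 173/40 = -978187/40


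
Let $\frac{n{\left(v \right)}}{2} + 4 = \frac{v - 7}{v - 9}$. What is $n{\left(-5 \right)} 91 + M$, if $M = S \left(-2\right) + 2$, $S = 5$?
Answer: $-580$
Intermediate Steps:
$n{\left(v \right)} = -8 + \frac{2 \left(-7 + v\right)}{-9 + v}$ ($n{\left(v \right)} = -8 + 2 \frac{v - 7}{v - 9} = -8 + 2 \frac{-7 + v}{-9 + v} = -8 + \frac{2 \left(-7 + v\right)}{-9 + v}$)
$M = -8$ ($M = 5 \left(-2\right) + 2 = -10 + 2 = -8$)
$n{\left(-5 \right)} 91 + M = \frac{2 \left(29 - -15\right)}{-9 - 5} \cdot 91 - 8 = \frac{2 \left(29 + 15\right)}{-14} \cdot 91 - 8 = 2 \left(- \frac{1}{14}\right) 44 \cdot 91 - 8 = \left(- \frac{44}{7}\right) 91 - 8 = -572 - 8 = -580$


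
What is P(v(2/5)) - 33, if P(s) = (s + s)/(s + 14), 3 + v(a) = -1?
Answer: -169/5 ≈ -33.800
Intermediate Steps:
v(a) = -4 (v(a) = -3 - 1 = -4)
P(s) = 2*s/(14 + s) (P(s) = (2*s)/(14 + s) = 2*s/(14 + s))
P(v(2/5)) - 33 = 2*(-4)/(14 - 4) - 33 = 2*(-4)/10 - 33 = 2*(-4)*(⅒) - 33 = -⅘ - 33 = -169/5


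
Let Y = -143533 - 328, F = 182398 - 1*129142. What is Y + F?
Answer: -90605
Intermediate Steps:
F = 53256 (F = 182398 - 129142 = 53256)
Y = -143861
Y + F = -143861 + 53256 = -90605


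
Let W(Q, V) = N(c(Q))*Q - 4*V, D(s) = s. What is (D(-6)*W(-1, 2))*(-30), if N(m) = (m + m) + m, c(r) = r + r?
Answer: -360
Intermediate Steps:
c(r) = 2*r
N(m) = 3*m (N(m) = 2*m + m = 3*m)
W(Q, V) = -4*V + 6*Q² (W(Q, V) = (3*(2*Q))*Q - 4*V = (6*Q)*Q - 4*V = 6*Q² - 4*V = -4*V + 6*Q²)
(D(-6)*W(-1, 2))*(-30) = -6*(-4*2 + 6*(-1)²)*(-30) = -6*(-8 + 6*1)*(-30) = -6*(-8 + 6)*(-30) = -6*(-2)*(-30) = 12*(-30) = -360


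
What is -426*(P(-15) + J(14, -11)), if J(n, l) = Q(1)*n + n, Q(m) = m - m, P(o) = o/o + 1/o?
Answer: -31808/5 ≈ -6361.6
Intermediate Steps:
P(o) = 1 + 1/o
Q(m) = 0
J(n, l) = n (J(n, l) = 0*n + n = 0 + n = n)
-426*(P(-15) + J(14, -11)) = -426*((1 - 15)/(-15) + 14) = -426*(-1/15*(-14) + 14) = -426*(14/15 + 14) = -426*224/15 = -31808/5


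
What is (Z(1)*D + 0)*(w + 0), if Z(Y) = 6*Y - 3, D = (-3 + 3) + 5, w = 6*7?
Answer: 630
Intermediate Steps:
w = 42
D = 5 (D = 0 + 5 = 5)
Z(Y) = -3 + 6*Y
(Z(1)*D + 0)*(w + 0) = ((-3 + 6*1)*5 + 0)*(42 + 0) = ((-3 + 6)*5 + 0)*42 = (3*5 + 0)*42 = (15 + 0)*42 = 15*42 = 630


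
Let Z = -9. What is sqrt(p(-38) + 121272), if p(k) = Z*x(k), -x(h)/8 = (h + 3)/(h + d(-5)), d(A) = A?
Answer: 8*sqrt(3505317)/43 ≈ 348.33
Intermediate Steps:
x(h) = -8*(3 + h)/(-5 + h) (x(h) = -8*(h + 3)/(h - 5) = -8*(3 + h)/(-5 + h))
p(k) = -72*(-3 - k)/(-5 + k)
sqrt(p(-38) + 121272) = sqrt(72*(3 - 38)/(-5 - 38) + 121272) = sqrt(72*(-35)/(-43) + 121272) = sqrt(72*(-1/43)*(-35) + 121272) = sqrt(2520/43 + 121272) = sqrt(5217216/43) = 8*sqrt(3505317)/43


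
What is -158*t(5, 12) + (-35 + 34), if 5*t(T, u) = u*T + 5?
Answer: -2055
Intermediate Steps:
t(T, u) = 1 + T*u/5 (t(T, u) = (u*T + 5)/5 = (T*u + 5)/5 = (5 + T*u)/5 = 1 + T*u/5)
-158*t(5, 12) + (-35 + 34) = -158*(1 + (⅕)*5*12) + (-35 + 34) = -158*(1 + 12) - 1 = -158*13 - 1 = -2054 - 1 = -2055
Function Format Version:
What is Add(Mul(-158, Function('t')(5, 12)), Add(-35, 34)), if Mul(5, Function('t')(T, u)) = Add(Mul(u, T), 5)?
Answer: -2055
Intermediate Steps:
Function('t')(T, u) = Add(1, Mul(Rational(1, 5), T, u)) (Function('t')(T, u) = Mul(Rational(1, 5), Add(Mul(u, T), 5)) = Mul(Rational(1, 5), Add(Mul(T, u), 5)) = Mul(Rational(1, 5), Add(5, Mul(T, u))) = Add(1, Mul(Rational(1, 5), T, u)))
Add(Mul(-158, Function('t')(5, 12)), Add(-35, 34)) = Add(Mul(-158, Add(1, Mul(Rational(1, 5), 5, 12))), Add(-35, 34)) = Add(Mul(-158, Add(1, 12)), -1) = Add(Mul(-158, 13), -1) = Add(-2054, -1) = -2055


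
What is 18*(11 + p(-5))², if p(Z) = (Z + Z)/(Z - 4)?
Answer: 23762/9 ≈ 2640.2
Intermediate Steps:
p(Z) = 2*Z/(-4 + Z) (p(Z) = (2*Z)/(-4 + Z) = 2*Z/(-4 + Z))
18*(11 + p(-5))² = 18*(11 + 2*(-5)/(-4 - 5))² = 18*(11 + 2*(-5)/(-9))² = 18*(11 + 2*(-5)*(-⅑))² = 18*(11 + 10/9)² = 18*(109/9)² = 18*(11881/81) = 23762/9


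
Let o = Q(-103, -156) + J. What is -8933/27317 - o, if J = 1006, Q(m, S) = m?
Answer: -24676184/27317 ≈ -903.33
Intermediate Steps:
o = 903 (o = -103 + 1006 = 903)
-8933/27317 - o = -8933/27317 - 1*903 = -8933*1/27317 - 903 = -8933/27317 - 903 = -24676184/27317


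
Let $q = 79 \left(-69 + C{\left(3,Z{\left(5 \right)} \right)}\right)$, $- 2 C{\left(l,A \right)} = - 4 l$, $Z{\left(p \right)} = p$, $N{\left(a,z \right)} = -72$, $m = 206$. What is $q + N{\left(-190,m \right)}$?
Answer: $-5049$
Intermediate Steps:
$C{\left(l,A \right)} = 2 l$ ($C{\left(l,A \right)} = - \frac{\left(-4\right) l}{2} = 2 l$)
$q = -4977$ ($q = 79 \left(-69 + 2 \cdot 3\right) = 79 \left(-69 + 6\right) = 79 \left(-63\right) = -4977$)
$q + N{\left(-190,m \right)} = -4977 - 72 = -5049$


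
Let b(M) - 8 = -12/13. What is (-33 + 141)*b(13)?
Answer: 9936/13 ≈ 764.31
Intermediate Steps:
b(M) = 92/13 (b(M) = 8 - 12/13 = 92/13)
(-33 + 141)*b(13) = (-33 + 141)*(92/13) = 108*(92/13) = 9936/13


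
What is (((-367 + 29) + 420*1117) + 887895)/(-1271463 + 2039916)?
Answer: 1356697/768453 ≈ 1.7655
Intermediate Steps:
(((-367 + 29) + 420*1117) + 887895)/(-1271463 + 2039916) = ((-338 + 469140) + 887895)/768453 = (468802 + 887895)*(1/768453) = 1356697*(1/768453) = 1356697/768453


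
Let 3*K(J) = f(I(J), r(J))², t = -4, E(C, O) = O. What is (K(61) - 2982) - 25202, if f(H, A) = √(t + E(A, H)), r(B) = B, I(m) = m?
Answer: -28165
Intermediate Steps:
f(H, A) = √(-4 + H)
K(J) = -4/3 + J/3 (K(J) = (√(-4 + J))²/3 = (-4 + J)/3 = -4/3 + J/3)
(K(61) - 2982) - 25202 = ((-4/3 + (⅓)*61) - 2982) - 25202 = ((-4/3 + 61/3) - 2982) - 25202 = (19 - 2982) - 25202 = -2963 - 25202 = -28165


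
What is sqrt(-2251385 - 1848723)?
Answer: 2*I*sqrt(1025027) ≈ 2024.9*I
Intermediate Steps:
sqrt(-2251385 - 1848723) = sqrt(-4100108) = 2*I*sqrt(1025027)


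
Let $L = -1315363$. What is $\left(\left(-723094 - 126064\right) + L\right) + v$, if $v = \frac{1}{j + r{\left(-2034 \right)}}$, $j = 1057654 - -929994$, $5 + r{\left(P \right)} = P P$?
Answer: $- \frac{13257256056278}{6124799} \approx -2.1645 \cdot 10^{6}$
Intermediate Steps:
$r{\left(P \right)} = -5 + P^{2}$ ($r{\left(P \right)} = -5 + P P = -5 + P^{2}$)
$j = 1987648$ ($j = 1057654 + 929994 = 1987648$)
$v = \frac{1}{6124799}$ ($v = \frac{1}{1987648 - \left(5 - \left(-2034\right)^{2}\right)} = \frac{1}{1987648 + \left(-5 + 4137156\right)} = \frac{1}{1987648 + 4137151} = \frac{1}{6124799} \approx 1.6327 \cdot 10^{-7}$)
$\left(\left(-723094 - 126064\right) + L\right) + v = \left(\left(-723094 - 126064\right) - 1315363\right) + \frac{1}{6124799} = \left(-849158 - 1315363\right) + \frac{1}{6124799} = -2164521 + \frac{1}{6124799} = - \frac{13257256056278}{6124799}$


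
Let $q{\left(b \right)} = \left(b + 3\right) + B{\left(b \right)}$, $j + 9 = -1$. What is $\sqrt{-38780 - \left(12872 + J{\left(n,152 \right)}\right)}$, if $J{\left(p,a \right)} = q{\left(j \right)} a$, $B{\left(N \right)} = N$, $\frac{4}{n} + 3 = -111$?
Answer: $6 i \sqrt{1363} \approx 221.51 i$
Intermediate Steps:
$j = -10$ ($j = -9 - 1 = -10$)
$n = - \frac{2}{57}$ ($n = \frac{4}{-3 - 111} = \frac{4}{-114} = 4 \left(- \frac{1}{114}\right) = - \frac{2}{57} \approx -0.035088$)
$q{\left(b \right)} = 3 + 2 b$ ($q{\left(b \right)} = \left(b + 3\right) + b = \left(3 + b\right) + b = 3 + 2 b$)
$J{\left(p,a \right)} = - 17 a$ ($J{\left(p,a \right)} = \left(3 + 2 \left(-10\right)\right) a = \left(3 - 20\right) a = - 17 a$)
$\sqrt{-38780 - \left(12872 + J{\left(n,152 \right)}\right)} = \sqrt{-38780 - \left(12872 - 2584\right)} = \sqrt{-38780 - 10288} = \sqrt{-49068} = 6 i \sqrt{1363}$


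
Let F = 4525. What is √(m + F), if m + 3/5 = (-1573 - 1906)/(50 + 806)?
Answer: √20701329590/2140 ≈ 67.233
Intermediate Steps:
m = -19963/4280 (m = -⅗ + (-1573 - 1906)/(50 + 806) = -⅗ - 3479/856 = -19963/4280 ≈ -4.6643)
√(m + F) = √(-19963/4280 + 4525) = √(19347037/4280) = √20701329590/2140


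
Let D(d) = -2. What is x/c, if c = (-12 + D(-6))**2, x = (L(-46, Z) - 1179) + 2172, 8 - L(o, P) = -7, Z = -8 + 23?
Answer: 36/7 ≈ 5.1429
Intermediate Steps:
Z = 15
L(o, P) = 15 (L(o, P) = 8 - 1*(-7) = 8 + 7 = 15)
x = 1008 (x = (15 - 1179) + 2172 = -1164 + 2172 = 1008)
c = 196 (c = (-12 - 2)**2 = (-14)**2 = 196)
x/c = 1008/196 = 1008*(1/196) = 36/7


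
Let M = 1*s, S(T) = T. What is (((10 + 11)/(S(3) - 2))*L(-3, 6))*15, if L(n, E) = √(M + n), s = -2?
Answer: 315*I*√5 ≈ 704.36*I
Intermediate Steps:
M = -2 (M = 1*(-2) = -2)
L(n, E) = √(-2 + n)
(((10 + 11)/(S(3) - 2))*L(-3, 6))*15 = (((10 + 11)/(3 - 2))*√(-2 - 3))*15 = ((21/1)*√(-5))*15 = ((21*1)*(I*√5))*15 = (21*(I*√5))*15 = (21*I*√5)*15 = 315*I*√5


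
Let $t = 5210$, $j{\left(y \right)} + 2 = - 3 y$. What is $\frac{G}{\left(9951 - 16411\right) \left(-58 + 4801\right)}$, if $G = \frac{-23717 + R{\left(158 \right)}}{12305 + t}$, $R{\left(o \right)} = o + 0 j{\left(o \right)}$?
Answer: $\frac{7853}{178885248900} \approx 4.39 \cdot 10^{-8}$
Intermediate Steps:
$j{\left(y \right)} = -2 - 3 y$
$R{\left(o \right)} = o$ ($R{\left(o \right)} = o + 0 \left(-2 - 3 o\right) = o + 0 = o$)
$G = - \frac{23559}{17515}$ ($G = \frac{-23717 + 158}{12305 + 5210} = - \frac{23559}{17515} \approx -1.3451$)
$\frac{G}{\left(9951 - 16411\right) \left(-58 + 4801\right)} = - \frac{23559}{17515 \left(9951 - 16411\right) \left(-58 + 4801\right)} = - \frac{23559}{17515 \left(\left(-6460\right) 4743\right)} = - \frac{23559}{17515 \left(-30639780\right)} = \left(- \frac{23559}{17515}\right) \left(- \frac{1}{30639780}\right) = \frac{7853}{178885248900}$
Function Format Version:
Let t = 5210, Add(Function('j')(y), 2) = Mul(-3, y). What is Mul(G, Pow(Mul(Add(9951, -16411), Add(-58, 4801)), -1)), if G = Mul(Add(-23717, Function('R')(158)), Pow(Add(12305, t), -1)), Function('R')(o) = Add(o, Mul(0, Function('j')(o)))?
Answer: Rational(7853, 178885248900) ≈ 4.3900e-8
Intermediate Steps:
Function('j')(y) = Add(-2, Mul(-3, y))
Function('R')(o) = o (Function('R')(o) = Add(o, Mul(0, Add(-2, Mul(-3, o)))) = Add(o, 0) = o)
G = Rational(-23559, 17515) (G = Mul(Add(-23717, 158), Pow(Add(12305, 5210), -1)) = Mul(-23559, Pow(17515, -1)) = Mul(-23559, Rational(1, 17515)) = Rational(-23559, 17515) ≈ -1.3451)
Mul(G, Pow(Mul(Add(9951, -16411), Add(-58, 4801)), -1)) = Mul(Rational(-23559, 17515), Pow(Mul(Add(9951, -16411), Add(-58, 4801)), -1)) = Mul(Rational(-23559, 17515), Pow(Mul(-6460, 4743), -1)) = Mul(Rational(-23559, 17515), Pow(-30639780, -1)) = Mul(Rational(-23559, 17515), Rational(-1, 30639780)) = Rational(7853, 178885248900)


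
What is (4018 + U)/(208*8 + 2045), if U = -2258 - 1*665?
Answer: 1095/3709 ≈ 0.29523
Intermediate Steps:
U = -2923 (U = -2258 - 665 = -2923)
(4018 + U)/(208*8 + 2045) = (4018 - 2923)/(208*8 + 2045) = 1095/(1664 + 2045) = 1095/3709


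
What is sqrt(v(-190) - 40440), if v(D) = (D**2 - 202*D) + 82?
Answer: 11*sqrt(282) ≈ 184.72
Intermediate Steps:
v(D) = 82 + D**2 - 202*D
sqrt(v(-190) - 40440) = sqrt((82 + (-190)**2 - 202*(-190)) - 40440) = sqrt((82 + 36100 + 38380) - 40440) = sqrt(74562 - 40440) = sqrt(34122) = 11*sqrt(282)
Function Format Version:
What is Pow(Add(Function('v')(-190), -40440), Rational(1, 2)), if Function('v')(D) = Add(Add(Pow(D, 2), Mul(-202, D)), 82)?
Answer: Mul(11, Pow(282, Rational(1, 2))) ≈ 184.72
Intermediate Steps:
Function('v')(D) = Add(82, Pow(D, 2), Mul(-202, D))
Pow(Add(Function('v')(-190), -40440), Rational(1, 2)) = Pow(Add(Add(82, Pow(-190, 2), Mul(-202, -190)), -40440), Rational(1, 2)) = Pow(Add(Add(82, 36100, 38380), -40440), Rational(1, 2)) = Pow(Add(74562, -40440), Rational(1, 2)) = Pow(34122, Rational(1, 2)) = Mul(11, Pow(282, Rational(1, 2)))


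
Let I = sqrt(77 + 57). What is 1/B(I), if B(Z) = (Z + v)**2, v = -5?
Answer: (5 - sqrt(134))**(-2) ≈ 0.023126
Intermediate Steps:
I = sqrt(134) ≈ 11.576
B(Z) = (-5 + Z)**2 (B(Z) = (Z - 5)**2 = (-5 + Z)**2)
1/B(I) = 1/((-5 + sqrt(134))**2) = (-5 + sqrt(134))**(-2)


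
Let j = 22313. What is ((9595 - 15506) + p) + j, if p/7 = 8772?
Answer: 77806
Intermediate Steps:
p = 61404 (p = 7*8772 = 61404)
((9595 - 15506) + p) + j = ((9595 - 15506) + 61404) + 22313 = (-5911 + 61404) + 22313 = 55493 + 22313 = 77806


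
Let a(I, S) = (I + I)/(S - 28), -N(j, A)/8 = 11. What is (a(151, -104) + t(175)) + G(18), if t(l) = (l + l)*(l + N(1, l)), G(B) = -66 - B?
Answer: 2004005/66 ≈ 30364.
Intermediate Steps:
N(j, A) = -88 (N(j, A) = -8*11 = -88)
a(I, S) = 2*I/(-28 + S) (a(I, S) = (2*I)/(-28 + S) = 2*I/(-28 + S))
t(l) = 2*l*(-88 + l) (t(l) = (l + l)*(l - 88) = (2*l)*(-88 + l) = 2*l*(-88 + l))
(a(151, -104) + t(175)) + G(18) = (2*151/(-28 - 104) + 2*175*(-88 + 175)) + (-66 - 1*18) = (2*151/(-132) + 2*175*87) + (-66 - 18) = (2*151*(-1/132) + 30450) - 84 = (-151/66 + 30450) - 84 = 2009549/66 - 84 = 2004005/66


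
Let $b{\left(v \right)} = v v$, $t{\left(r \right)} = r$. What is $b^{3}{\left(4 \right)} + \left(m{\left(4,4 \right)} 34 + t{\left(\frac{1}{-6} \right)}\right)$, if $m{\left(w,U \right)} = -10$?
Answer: $\frac{22535}{6} \approx 3755.8$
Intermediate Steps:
$b{\left(v \right)} = v^{2}$
$b^{3}{\left(4 \right)} + \left(m{\left(4,4 \right)} 34 + t{\left(\frac{1}{-6} \right)}\right) = \left(4^{2}\right)^{3} + \left(\left(-10\right) 34 + \frac{1}{-6}\right) = 16^{3} - \frac{2041}{6} = 4096 - \frac{2041}{6} = \frac{22535}{6}$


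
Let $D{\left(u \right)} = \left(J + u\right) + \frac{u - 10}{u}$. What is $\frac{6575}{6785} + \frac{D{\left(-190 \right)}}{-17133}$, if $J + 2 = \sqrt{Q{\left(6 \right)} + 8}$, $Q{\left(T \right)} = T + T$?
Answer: $\frac{432991201}{441740139} - \frac{2 \sqrt{5}}{17133} \approx 0.97993$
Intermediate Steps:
$Q{\left(T \right)} = 2 T$
$J = -2 + 2 \sqrt{5}$ ($J = -2 + \sqrt{2 \cdot 6 + 8} = -2 + \sqrt{12 + 8} = -2 + \sqrt{20} = -2 + 2 \sqrt{5} \approx 2.4721$)
$D{\left(u \right)} = -2 + u + 2 \sqrt{5} + \frac{-10 + u}{u}$ ($D{\left(u \right)} = \left(\left(-2 + 2 \sqrt{5}\right) + u\right) + \frac{u - 10}{u} = \left(-2 + u + 2 \sqrt{5}\right) + \frac{u - 10}{u} = \left(-2 + u + 2 \sqrt{5}\right) + \frac{-10 + u}{u} = -2 + u + 2 \sqrt{5} + \frac{-10 + u}{u}$)
$\frac{6575}{6785} + \frac{D{\left(-190 \right)}}{-17133} = \frac{6575}{6785} + \frac{-1 - 190 - \frac{10}{-190} + 2 \sqrt{5}}{-17133} = 6575 \cdot \frac{1}{6785} + \left(-1 - 190 - - \frac{1}{19} + 2 \sqrt{5}\right) \left(- \frac{1}{17133}\right) = \frac{1315}{1357} + \left(-1 - 190 + \frac{1}{19} + 2 \sqrt{5}\right) \left(- \frac{1}{17133}\right) = \frac{1315}{1357} + \left(- \frac{3628}{19} + 2 \sqrt{5}\right) \left(- \frac{1}{17133}\right) = \frac{1315}{1357} + \left(\frac{3628}{325527} - \frac{2 \sqrt{5}}{17133}\right) = \frac{432991201}{441740139} - \frac{2 \sqrt{5}}{17133}$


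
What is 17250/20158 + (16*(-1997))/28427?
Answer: -76861333/286515733 ≈ -0.26826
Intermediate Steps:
17250/20158 + (16*(-1997))/28427 = 17250*(1/20158) - 31952*1/28427 = 8625/10079 - 31952/28427 = -76861333/286515733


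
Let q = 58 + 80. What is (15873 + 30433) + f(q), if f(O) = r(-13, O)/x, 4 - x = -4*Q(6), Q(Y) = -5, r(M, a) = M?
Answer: 740909/16 ≈ 46307.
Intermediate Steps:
x = -16 (x = 4 - (-4)*(-5) = 4 - 1*20 = 4 - 20 = -16)
q = 138
f(O) = 13/16 (f(O) = -13/(-16) = -13*(-1/16) = 13/16)
(15873 + 30433) + f(q) = (15873 + 30433) + 13/16 = 46306 + 13/16 = 740909/16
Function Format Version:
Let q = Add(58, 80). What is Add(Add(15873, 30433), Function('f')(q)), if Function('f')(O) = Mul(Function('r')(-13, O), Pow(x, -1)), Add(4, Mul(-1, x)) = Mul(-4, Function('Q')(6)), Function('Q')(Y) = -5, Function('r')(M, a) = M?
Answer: Rational(740909, 16) ≈ 46307.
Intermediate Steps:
x = -16 (x = Add(4, Mul(-1, Mul(-4, -5))) = Add(4, Mul(-1, 20)) = Add(4, -20) = -16)
q = 138
Function('f')(O) = Rational(13, 16) (Function('f')(O) = Mul(-13, Pow(-16, -1)) = Mul(-13, Rational(-1, 16)) = Rational(13, 16))
Add(Add(15873, 30433), Function('f')(q)) = Add(Add(15873, 30433), Rational(13, 16)) = Add(46306, Rational(13, 16)) = Rational(740909, 16)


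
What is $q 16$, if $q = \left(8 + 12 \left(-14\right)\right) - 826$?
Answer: $-15776$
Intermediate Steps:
$q = -986$ ($q = \left(8 - 168\right) - 826 = -160 - 826 = -986$)
$q 16 = \left(-986\right) 16 = -15776$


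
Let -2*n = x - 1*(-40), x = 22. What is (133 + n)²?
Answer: 10404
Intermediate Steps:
n = -31 (n = -(22 - 1*(-40))/2 = -(22 + 40)/2 = -½*62 = -31)
(133 + n)² = (133 - 31)² = 102² = 10404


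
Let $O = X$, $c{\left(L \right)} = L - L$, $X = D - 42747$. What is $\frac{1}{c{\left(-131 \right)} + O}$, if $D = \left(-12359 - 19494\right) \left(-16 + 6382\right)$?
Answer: $- \frac{1}{202818945} \approx -4.9305 \cdot 10^{-9}$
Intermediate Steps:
$D = -202776198$ ($D = \left(-31853\right) 6366 = -202776198$)
$X = -202818945$ ($X = -202776198 - 42747 = -202818945$)
$c{\left(L \right)} = 0$
$O = -202818945$
$\frac{1}{c{\left(-131 \right)} + O} = \frac{1}{0 - 202818945} = \frac{1}{-202818945} = - \frac{1}{202818945}$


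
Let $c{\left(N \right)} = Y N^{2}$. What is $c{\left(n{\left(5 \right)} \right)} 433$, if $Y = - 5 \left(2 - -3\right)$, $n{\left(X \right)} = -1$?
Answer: $-10825$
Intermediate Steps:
$Y = -25$ ($Y = - 5 \left(2 + 3\right) = \left(-5\right) 5 = -25$)
$c{\left(N \right)} = - 25 N^{2}$
$c{\left(n{\left(5 \right)} \right)} 433 = - 25 \left(-1\right)^{2} \cdot 433 = \left(-25\right) 1 \cdot 433 = \left(-25\right) 433 = -10825$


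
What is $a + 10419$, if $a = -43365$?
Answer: $-32946$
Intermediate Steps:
$a + 10419 = -43365 + 10419 = -32946$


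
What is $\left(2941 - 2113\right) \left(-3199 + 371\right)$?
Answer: $-2341584$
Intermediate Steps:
$\left(2941 - 2113\right) \left(-3199 + 371\right) = 828 \left(-2828\right) = -2341584$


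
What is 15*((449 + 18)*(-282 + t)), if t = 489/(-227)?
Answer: -451843515/227 ≈ -1.9905e+6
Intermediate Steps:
t = -489/227 (t = 489*(-1/227) = -489/227 ≈ -2.1542)
15*((449 + 18)*(-282 + t)) = 15*((449 + 18)*(-282 - 489/227)) = 15*(467*(-64503/227)) = 15*(-30122901/227) = -451843515/227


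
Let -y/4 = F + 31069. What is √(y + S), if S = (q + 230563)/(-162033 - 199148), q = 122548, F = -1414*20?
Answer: I*√1455446866857807/361181 ≈ 105.63*I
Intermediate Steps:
F = -28280
S = -353111/361181 (S = (122548 + 230563)/(-162033 - 199148) = 353111/(-361181) = 353111*(-1/361181) = -353111/361181 ≈ -0.97766)
y = -11156 (y = -4*(-28280 + 31069) = -4*2789 = -11156)
√(y + S) = √(-11156 - 353111/361181) = √(-4029688347/361181) = I*√1455446866857807/361181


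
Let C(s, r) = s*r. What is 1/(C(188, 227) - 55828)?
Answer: -1/13152 ≈ -7.6034e-5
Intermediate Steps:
C(s, r) = r*s
1/(C(188, 227) - 55828) = 1/(227*188 - 55828) = 1/(42676 - 55828) = 1/(-13152) = -1/13152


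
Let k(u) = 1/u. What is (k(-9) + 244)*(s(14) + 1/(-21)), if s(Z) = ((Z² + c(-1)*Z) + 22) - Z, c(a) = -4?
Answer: 6819865/189 ≈ 36084.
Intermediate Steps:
s(Z) = 22 + Z² - 5*Z (s(Z) = ((Z² - 4*Z) + 22) - Z = (22 + Z² - 4*Z) - Z = 22 + Z² - 5*Z)
(k(-9) + 244)*(s(14) + 1/(-21)) = (1/(-9) + 244)*((22 + 14² - 5*14) + 1/(-21)) = (-⅑ + 244)*((22 + 196 - 70) - 1/21) = 2195*(148 - 1/21)/9 = (2195/9)*(3107/21) = 6819865/189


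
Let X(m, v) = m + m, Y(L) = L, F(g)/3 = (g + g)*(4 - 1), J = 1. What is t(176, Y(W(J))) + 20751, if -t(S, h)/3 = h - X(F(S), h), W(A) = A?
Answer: 39756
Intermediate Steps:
F(g) = 18*g (F(g) = 3*((g + g)*(4 - 1)) = 3*((2*g)*3) = 3*(6*g) = 18*g)
X(m, v) = 2*m
t(S, h) = -3*h + 108*S (t(S, h) = -3*(h - 2*18*S) = -3*(h - 36*S) = -3*h + 108*S)
t(176, Y(W(J))) + 20751 = (-3*1 + 108*176) + 20751 = (-3 + 19008) + 20751 = 19005 + 20751 = 39756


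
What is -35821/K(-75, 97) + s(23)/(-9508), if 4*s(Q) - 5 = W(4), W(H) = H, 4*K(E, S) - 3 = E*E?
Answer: -1362356935/53511024 ≈ -25.459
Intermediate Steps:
K(E, S) = 3/4 + E**2/4 (K(E, S) = 3/4 + (E*E)/4 = 3/4 + E**2/4)
s(Q) = 9/4 (s(Q) = 5/4 + (1/4)*4 = 5/4 + 1 = 9/4)
-35821/K(-75, 97) + s(23)/(-9508) = -35821/(3/4 + (1/4)*(-75)**2) + (9/4)/(-9508) = -35821/(3/4 + (1/4)*5625) + (9/4)*(-1/9508) = -35821/(3/4 + 5625/4) - 9/38032 = -35821/1407 - 9/38032 = -1362356935/53511024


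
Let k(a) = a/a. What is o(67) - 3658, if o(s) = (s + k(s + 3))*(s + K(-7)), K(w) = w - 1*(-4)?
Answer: 694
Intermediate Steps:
K(w) = 4 + w (K(w) = w + 4 = 4 + w)
k(a) = 1
o(s) = (1 + s)*(-3 + s) (o(s) = (s + 1)*(s + (4 - 7)) = (1 + s)*(s - 3) = (1 + s)*(-3 + s))
o(67) - 3658 = (-3 + 67² - 2*67) - 3658 = (-3 + 4489 - 134) - 3658 = 4352 - 3658 = 694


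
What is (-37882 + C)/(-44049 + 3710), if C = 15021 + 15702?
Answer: 7159/40339 ≈ 0.17747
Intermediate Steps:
C = 30723
(-37882 + C)/(-44049 + 3710) = (-37882 + 30723)/(-44049 + 3710) = -7159/(-40339) = -7159*(-1/40339) = 7159/40339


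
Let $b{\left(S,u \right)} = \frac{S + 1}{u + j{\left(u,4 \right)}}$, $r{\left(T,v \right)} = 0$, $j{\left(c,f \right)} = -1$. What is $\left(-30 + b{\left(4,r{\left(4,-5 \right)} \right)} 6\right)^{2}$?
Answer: $3600$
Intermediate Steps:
$b{\left(S,u \right)} = \frac{1 + S}{-1 + u}$ ($b{\left(S,u \right)} = \frac{S + 1}{u - 1} = \frac{1 + S}{-1 + u}$)
$\left(-30 + b{\left(4,r{\left(4,-5 \right)} \right)} 6\right)^{2} = \left(-30 + \frac{1 + 4}{-1 + 0} \cdot 6\right)^{2} = \left(-30 + \frac{1}{-1} \cdot 5 \cdot 6\right)^{2} = \left(-30 + \left(-1\right) 5 \cdot 6\right)^{2} = \left(-30 - 30\right)^{2} = \left(-60\right)^{2} = 3600$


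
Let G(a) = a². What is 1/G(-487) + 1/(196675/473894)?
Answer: 112393162761/46645213075 ≈ 2.4095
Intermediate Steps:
1/G(-487) + 1/(196675/473894) = 1/((-487)²) + 1/(196675/473894) = 1/237169 + 1/(196675*(1/473894)) = 1/237169 + 1/(196675/473894) = 1/237169 + 473894/196675 = 112393162761/46645213075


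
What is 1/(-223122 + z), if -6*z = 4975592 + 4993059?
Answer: -6/11307383 ≈ -5.3063e-7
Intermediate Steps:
z = -9968651/6 (z = -(4975592 + 4993059)/6 = -1/6*9968651 = -9968651/6 ≈ -1.6614e+6)
1/(-223122 + z) = 1/(-223122 - 9968651/6) = 1/(-11307383/6) = -6/11307383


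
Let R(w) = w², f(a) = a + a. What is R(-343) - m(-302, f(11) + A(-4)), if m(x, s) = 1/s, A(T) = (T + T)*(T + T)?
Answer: 10117813/86 ≈ 1.1765e+5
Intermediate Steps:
f(a) = 2*a
A(T) = 4*T² (A(T) = (2*T)*(2*T) = 4*T²)
R(-343) - m(-302, f(11) + A(-4)) = (-343)² - 1/(2*11 + 4*(-4)²) = 117649 - 1/(22 + 4*16) = 117649 - 1/(22 + 64) = 117649 - 1/86 = 10117813/86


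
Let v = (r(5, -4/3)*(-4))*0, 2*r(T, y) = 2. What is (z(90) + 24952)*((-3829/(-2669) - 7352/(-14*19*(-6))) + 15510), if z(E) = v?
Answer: 412049891280968/1064931 ≈ 3.8693e+8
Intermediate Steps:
r(T, y) = 1 (r(T, y) = (½)*2 = 1)
v = 0 (v = (1*(-4))*0 = -4*0 = 0)
z(E) = 0
(z(90) + 24952)*((-3829/(-2669) - 7352/(-14*19*(-6))) + 15510) = (0 + 24952)*((-3829/(-2669) - 7352/(-14*19*(-6))) + 15510) = 24952*((-3829*(-1/2669) - 7352/((-266*(-6)))) + 15510) = 24952*((3829/2669 - 7352/1596) + 15510) = 24952*((3829/2669 - 7352*1/1596) + 15510) = 24952*((3829/2669 - 1838/399) + 15510) = 24952*(-3377851/1064931 + 15510) = 24952*(16513701959/1064931) = 412049891280968/1064931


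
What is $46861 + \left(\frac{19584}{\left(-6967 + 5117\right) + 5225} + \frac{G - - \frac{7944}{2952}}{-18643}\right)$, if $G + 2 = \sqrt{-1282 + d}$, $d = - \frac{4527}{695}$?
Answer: $\frac{4477906232296}{95545375} - \frac{i \sqrt{622384315}}{12956885} \approx 46867.0 - 0.0019254 i$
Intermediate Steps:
$d = - \frac{4527}{695}$ ($d = \left(-4527\right) \frac{1}{695} = - \frac{4527}{695} \approx -6.5137$)
$G = -2 + \frac{i \sqrt{622384315}}{695}$ ($G = -2 + \sqrt{-1282 - \frac{4527}{695}} = -2 + \sqrt{- \frac{895517}{695}} = -2 + \frac{i \sqrt{622384315}}{695} \approx -2.0 + 35.896 i$)
$46861 + \left(\frac{19584}{\left(-6967 + 5117\right) + 5225} + \frac{G - - \frac{7944}{2952}}{-18643}\right) = 46861 + \left(\frac{19584}{\left(-6967 + 5117\right) + 5225} + \frac{\left(-2 + \frac{i \sqrt{622384315}}{695}\right) - - \frac{7944}{2952}}{-18643}\right) = 46861 + \left(\frac{19584}{-1850 + 5225} + \left(\left(-2 + \frac{i \sqrt{622384315}}{695}\right) - \left(-7944\right) \frac{1}{2952}\right) \left(- \frac{1}{18643}\right)\right) = 46861 + \left(\frac{19584}{3375} + \left(\left(-2 + \frac{i \sqrt{622384315}}{695}\right) - - \frac{331}{123}\right) \left(- \frac{1}{18643}\right)\right) = 46861 + \left(19584 \cdot \frac{1}{3375} + \left(\left(-2 + \frac{i \sqrt{622384315}}{695}\right) + \frac{331}{123}\right) \left(- \frac{1}{18643}\right)\right) = 46861 + \left(\frac{2176}{375} + \left(\frac{85}{123} + \frac{i \sqrt{622384315}}{695}\right) \left(- \frac{1}{18643}\right)\right) = 46861 + \left(\frac{2176}{375} - \left(\frac{85}{2293089} + \frac{i \sqrt{622384315}}{12956885}\right)\right) = 46861 + \left(\frac{554414421}{95545375} - \frac{i \sqrt{622384315}}{12956885}\right) = \frac{4477906232296}{95545375} - \frac{i \sqrt{622384315}}{12956885}$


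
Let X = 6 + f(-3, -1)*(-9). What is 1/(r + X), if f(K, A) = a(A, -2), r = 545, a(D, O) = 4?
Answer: 1/515 ≈ 0.0019417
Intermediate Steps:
f(K, A) = 4
X = -30 (X = 6 + 4*(-9) = 6 - 36 = -30)
1/(r + X) = 1/(545 - 30) = 1/515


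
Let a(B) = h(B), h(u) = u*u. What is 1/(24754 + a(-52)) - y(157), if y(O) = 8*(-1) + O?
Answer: -4091241/27458 ≈ -149.00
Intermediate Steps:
y(O) = -8 + O
h(u) = u²
a(B) = B²
1/(24754 + a(-52)) - y(157) = 1/(24754 + (-52)²) - (-8 + 157) = 1/(24754 + 2704) - 1*149 = 1/27458 - 149 = -4091241/27458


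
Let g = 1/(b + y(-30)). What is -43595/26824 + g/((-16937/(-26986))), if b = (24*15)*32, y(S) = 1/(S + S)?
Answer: -510316146851645/314024208107512 ≈ -1.6251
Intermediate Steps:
y(S) = 1/(2*S)
b = 11520 (b = 360*32 = 11520)
g = 60/691199 (g = 1/(11520 + (½)/(-30)) = 1/(11520 + (½)*(-1/30)) = 1/(11520 - 1/60) = 1/(691199/60) = 60/691199 ≈ 8.6806e-5)
-43595/26824 + g/((-16937/(-26986))) = -43595/26824 + 60/(691199*((-16937/(-26986)))) = -43595*1/26824 + 60/(691199*((-16937*(-1/26986)))) = -43595/26824 + 60/(691199*(16937/26986)) = -43595/26824 + (60/691199)*(26986/16937) = -43595/26824 + 1619160/11706837463 = -510316146851645/314024208107512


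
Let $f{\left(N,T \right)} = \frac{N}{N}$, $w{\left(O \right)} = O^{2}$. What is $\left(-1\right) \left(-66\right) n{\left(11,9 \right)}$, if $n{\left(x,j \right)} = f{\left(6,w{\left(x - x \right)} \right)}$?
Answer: $66$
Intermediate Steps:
$f{\left(N,T \right)} = 1$
$n{\left(x,j \right)} = 1$
$\left(-1\right) \left(-66\right) n{\left(11,9 \right)} = \left(-1\right) \left(-66\right) 1 = 66 \cdot 1 = 66$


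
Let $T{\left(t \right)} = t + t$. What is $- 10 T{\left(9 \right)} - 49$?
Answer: $-229$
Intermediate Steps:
$T{\left(t \right)} = 2 t$
$- 10 T{\left(9 \right)} - 49 = - 10 \cdot 2 \cdot 9 - 49 = \left(-10\right) 18 - 49 = -180 - 49 = -229$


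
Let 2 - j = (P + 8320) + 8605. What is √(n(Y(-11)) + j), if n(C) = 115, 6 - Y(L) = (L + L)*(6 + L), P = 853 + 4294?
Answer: I*√21955 ≈ 148.17*I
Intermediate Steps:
P = 5147
Y(L) = 6 - 2*L*(6 + L) (Y(L) = 6 - (L + L)*(6 + L) = 6 - 2*L*(6 + L))
j = -22070 (j = 2 - ((5147 + 8320) + 8605) = 2 - (13467 + 8605) = 2 - 1*22072 = 2 - 22072 = -22070)
√(n(Y(-11)) + j) = √(115 - 22070) = √(-21955) = I*√21955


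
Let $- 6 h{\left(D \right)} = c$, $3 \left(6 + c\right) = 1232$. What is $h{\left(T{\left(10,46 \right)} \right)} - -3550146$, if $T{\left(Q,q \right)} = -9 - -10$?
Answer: $\frac{31950707}{9} \approx 3.5501 \cdot 10^{6}$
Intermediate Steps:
$c = \frac{1214}{3}$ ($c = -6 + \frac{1}{3} \cdot 1232 = -6 + \frac{1232}{3} = \frac{1214}{3} \approx 404.67$)
$T{\left(Q,q \right)} = 1$ ($T{\left(Q,q \right)} = -9 + 10 = 1$)
$h{\left(D \right)} = - \frac{607}{9}$ ($h{\left(D \right)} = \left(- \frac{1}{6}\right) \frac{1214}{3} = - \frac{607}{9}$)
$h{\left(T{\left(10,46 \right)} \right)} - -3550146 = - \frac{607}{9} - -3550146 = - \frac{607}{9} + 3550146 = \frac{31950707}{9}$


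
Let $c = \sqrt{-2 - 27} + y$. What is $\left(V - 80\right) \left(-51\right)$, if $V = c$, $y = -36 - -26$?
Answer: $4590 - 51 i \sqrt{29} \approx 4590.0 - 274.64 i$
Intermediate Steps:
$y = -10$ ($y = -36 + 26 = -10$)
$c = -10 + i \sqrt{29}$ ($c = \sqrt{-2 - 27} - 10 = \sqrt{-29} - 10 = i \sqrt{29} - 10 = -10 + i \sqrt{29} \approx -10.0 + 5.3852 i$)
$V = -10 + i \sqrt{29} \approx -10.0 + 5.3852 i$
$\left(V - 80\right) \left(-51\right) = \left(\left(-10 + i \sqrt{29}\right) - 80\right) \left(-51\right) = \left(-90 + i \sqrt{29}\right) \left(-51\right) = 4590 - 51 i \sqrt{29}$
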